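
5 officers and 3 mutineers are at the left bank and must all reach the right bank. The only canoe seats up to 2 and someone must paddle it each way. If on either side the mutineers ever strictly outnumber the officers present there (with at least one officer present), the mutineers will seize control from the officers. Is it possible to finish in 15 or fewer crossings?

Yes — this plan uses 13 crossings (≤ 15):
1. 2 mutineers → the right bank.  (the left bank: 5O 1M; the right bank: 0O 2M)
2. 1 mutineer ← the left bank.  (the left bank: 5O 2M; the right bank: 0O 1M)
3. 2 mutineers → the right bank.  (the left bank: 5O 0M; the right bank: 0O 3M)
4. 1 mutineer ← the left bank.  (the left bank: 5O 1M; the right bank: 0O 2M)
5. 2 officers → the right bank.  (the left bank: 3O 1M; the right bank: 2O 2M)
6. 1 mutineer ← the left bank.  (the left bank: 3O 2M; the right bank: 2O 1M)
7. 1 officer and 1 mutineer → the right bank.  (the left bank: 2O 1M; the right bank: 3O 2M)
8. 1 mutineer ← the left bank.  (the left bank: 2O 2M; the right bank: 3O 1M)
9. 2 mutineers → the right bank.  (the left bank: 2O 0M; the right bank: 3O 3M)
10. 1 mutineer ← the left bank.  (the left bank: 2O 1M; the right bank: 3O 2M)
11. 1 officer and 1 mutineer → the right bank.  (the left bank: 1O 0M; the right bank: 4O 3M)
12. 1 mutineer ← the left bank.  (the left bank: 1O 1M; the right bank: 4O 2M)
13. 1 officer and 1 mutineer → the right bank.  (the left bank: 0O 0M; the right bank: 5O 3M)

Yes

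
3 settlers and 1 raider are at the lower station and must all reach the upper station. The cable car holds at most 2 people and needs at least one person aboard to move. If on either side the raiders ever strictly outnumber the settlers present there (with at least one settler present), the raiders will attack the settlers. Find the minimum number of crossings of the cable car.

5

Counting alone: each trip to the upper station takes at most 2 across and each return brings at least 1 back, so after t trips out (and t−1 returns) at most 2t − (t−1) of the 4 are across; that first reaches 4 at t = 3, so at least 5 crossings are needed.
The plan below uses exactly 5 crossings, so it is optimal:
1. 1 settler and 1 raider → the upper station.  (the lower station: 2S 0R; the upper station: 1S 1R)
2. 1 raider ← the lower station.  (the lower station: 2S 1R; the upper station: 1S 0R)
3. 1 settler and 1 raider → the upper station.  (the lower station: 1S 0R; the upper station: 2S 1R)
4. 1 raider ← the lower station.  (the lower station: 1S 1R; the upper station: 2S 0R)
5. 1 settler and 1 raider → the upper station.  (the lower station: 0S 0R; the upper station: 3S 1R)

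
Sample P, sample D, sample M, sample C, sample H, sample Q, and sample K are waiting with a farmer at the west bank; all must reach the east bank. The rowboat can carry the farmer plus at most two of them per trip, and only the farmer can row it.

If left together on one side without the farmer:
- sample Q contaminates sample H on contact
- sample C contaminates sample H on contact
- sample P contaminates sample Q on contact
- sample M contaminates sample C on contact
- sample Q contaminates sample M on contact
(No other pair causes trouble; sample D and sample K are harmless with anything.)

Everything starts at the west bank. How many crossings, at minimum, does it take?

Counting alone: the farmer can take at most 2 across per trip to the east bank, so moving all 7 needs at least 4 loaded trips out, with a return between consecutive ones — at least 7 crossings.
The safety rule pushes this higher. Following every safe sequence of crossings, the most of the 7 that can be at the east bank as the rowboat arrives there on crossing 7 is 6 — never all 7.
So no plan with fewer than 9 crossings exists, and this one achieves 9:
1. Farmer goes to the east bank with sample C and sample Q.
2. Farmer goes back to the west bank alone.
3. Farmer goes to the east bank with sample P.
4. Farmer goes back to the west bank with sample Q.
5. Farmer goes to the east bank with sample H and sample M.
6. Farmer goes back to the west bank with sample C.
7. Farmer goes to the east bank with sample D and sample K.
8. Farmer goes back to the west bank alone.
9. Farmer goes to the east bank with sample C and sample Q.

9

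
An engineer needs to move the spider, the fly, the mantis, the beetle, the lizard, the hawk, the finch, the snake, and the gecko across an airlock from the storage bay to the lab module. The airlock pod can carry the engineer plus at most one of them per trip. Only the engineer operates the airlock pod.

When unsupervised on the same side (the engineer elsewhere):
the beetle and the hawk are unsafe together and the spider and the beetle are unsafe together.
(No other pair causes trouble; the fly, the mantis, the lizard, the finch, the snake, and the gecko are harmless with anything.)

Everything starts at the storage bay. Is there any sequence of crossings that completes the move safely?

Yes

1. Engineer goes to the lab module with the beetle.  [the storage bay: the finch, the fly, the gecko, the hawk, the lizard, the mantis, the snake, the spider | the lab module: the beetle]
2. Engineer goes back to the storage bay alone.  [the storage bay: the finch, the fly, the gecko, the hawk, the lizard, the mantis, the snake, the spider | the lab module: the beetle]
3. Engineer goes to the lab module with the spider.  [the storage bay: the finch, the fly, the gecko, the hawk, the lizard, the mantis, the snake | the lab module: the beetle, the spider]
4. Engineer goes back to the storage bay with the beetle.  [the storage bay: the beetle, the finch, the fly, the gecko, the hawk, the lizard, the mantis, the snake | the lab module: the spider]
5. Engineer goes to the lab module with the hawk.  [the storage bay: the beetle, the finch, the fly, the gecko, the lizard, the mantis, the snake | the lab module: the hawk, the spider]
6. Engineer goes back to the storage bay alone.  [the storage bay: the beetle, the finch, the fly, the gecko, the lizard, the mantis, the snake | the lab module: the hawk, the spider]
7. Engineer goes to the lab module with the fly.  [the storage bay: the beetle, the finch, the gecko, the lizard, the mantis, the snake | the lab module: the fly, the hawk, the spider]
8. Engineer goes back to the storage bay alone.  [the storage bay: the beetle, the finch, the gecko, the lizard, the mantis, the snake | the lab module: the fly, the hawk, the spider]
9. Engineer goes to the lab module with the mantis.  [the storage bay: the beetle, the finch, the gecko, the lizard, the snake | the lab module: the fly, the hawk, the mantis, the spider]
10. Engineer goes back to the storage bay alone.  [the storage bay: the beetle, the finch, the gecko, the lizard, the snake | the lab module: the fly, the hawk, the mantis, the spider]
11. Engineer goes to the lab module with the lizard.  [the storage bay: the beetle, the finch, the gecko, the snake | the lab module: the fly, the hawk, the lizard, the mantis, the spider]
12. Engineer goes back to the storage bay alone.  [the storage bay: the beetle, the finch, the gecko, the snake | the lab module: the fly, the hawk, the lizard, the mantis, the spider]
13. Engineer goes to the lab module with the finch.  [the storage bay: the beetle, the gecko, the snake | the lab module: the finch, the fly, the hawk, the lizard, the mantis, the spider]
14. Engineer goes back to the storage bay alone.  [the storage bay: the beetle, the gecko, the snake | the lab module: the finch, the fly, the hawk, the lizard, the mantis, the spider]
15. Engineer goes to the lab module with the snake.  [the storage bay: the beetle, the gecko | the lab module: the finch, the fly, the hawk, the lizard, the mantis, the snake, the spider]
16. Engineer goes back to the storage bay alone.  [the storage bay: the beetle, the gecko | the lab module: the finch, the fly, the hawk, the lizard, the mantis, the snake, the spider]
17. Engineer goes to the lab module with the gecko.  [the storage bay: the beetle | the lab module: the finch, the fly, the gecko, the hawk, the lizard, the mantis, the snake, the spider]
18. Engineer goes back to the storage bay alone.  [the storage bay: the beetle | the lab module: the finch, the fly, the gecko, the hawk, the lizard, the mantis, the snake, the spider]
19. Engineer goes to the lab module with the beetle.  [the storage bay: — | the lab module: the beetle, the finch, the fly, the gecko, the hawk, the lizard, the mantis, the snake, the spider]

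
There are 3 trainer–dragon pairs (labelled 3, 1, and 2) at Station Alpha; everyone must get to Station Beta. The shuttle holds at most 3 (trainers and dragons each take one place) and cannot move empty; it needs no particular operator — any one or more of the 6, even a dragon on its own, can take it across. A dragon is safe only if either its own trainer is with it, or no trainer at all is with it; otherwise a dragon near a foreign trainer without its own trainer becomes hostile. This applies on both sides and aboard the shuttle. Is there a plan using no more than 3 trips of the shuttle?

Counting alone: each trip to Station Beta takes at most 3 across and each return brings at least 1 back, so after t trips out (and t−1 returns) at most 3t − (t−1) of the 6 are across; that first reaches 6 at t = 3, so at least 5 crossings are needed.
Since 3 < 5, 3 crossings cannot be enough. (The shortest complete plan in fact takes 5:)
1. dragon 3 and trainer 3 cross → Station Beta.
2. trainer 3 crosses ← Station Alpha.
3. trainer 1, trainer 2, and trainer 3 cross → Station Beta.
4. dragon 3 crosses ← Station Alpha.
5. dragon 1, dragon 2, and dragon 3 cross → Station Beta.

No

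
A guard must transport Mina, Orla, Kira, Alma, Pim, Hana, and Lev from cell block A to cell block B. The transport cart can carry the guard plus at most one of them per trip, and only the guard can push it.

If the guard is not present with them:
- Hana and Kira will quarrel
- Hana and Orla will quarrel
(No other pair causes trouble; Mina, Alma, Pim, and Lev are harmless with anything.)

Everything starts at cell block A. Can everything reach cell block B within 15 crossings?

Yes

Yes — this plan uses 15 crossings (≤ 15):
1. Guard goes to cell block B with Hana.  [cell block A: Alma, Kira, Lev, Mina, Orla, Pim | cell block B: Hana]
2. Guard goes back to cell block A alone.  [cell block A: Alma, Kira, Lev, Mina, Orla, Pim | cell block B: Hana]
3. Guard goes to cell block B with Mina.  [cell block A: Alma, Kira, Lev, Orla, Pim | cell block B: Hana, Mina]
4. Guard goes back to cell block A alone.  [cell block A: Alma, Kira, Lev, Orla, Pim | cell block B: Hana, Mina]
5. Guard goes to cell block B with Orla.  [cell block A: Alma, Kira, Lev, Pim | cell block B: Hana, Mina, Orla]
6. Guard goes back to cell block A with Hana.  [cell block A: Alma, Hana, Kira, Lev, Pim | cell block B: Mina, Orla]
7. Guard goes to cell block B with Kira.  [cell block A: Alma, Hana, Lev, Pim | cell block B: Kira, Mina, Orla]
8. Guard goes back to cell block A alone.  [cell block A: Alma, Hana, Lev, Pim | cell block B: Kira, Mina, Orla]
9. Guard goes to cell block B with Alma.  [cell block A: Hana, Lev, Pim | cell block B: Alma, Kira, Mina, Orla]
10. Guard goes back to cell block A alone.  [cell block A: Hana, Lev, Pim | cell block B: Alma, Kira, Mina, Orla]
11. Guard goes to cell block B with Pim.  [cell block A: Hana, Lev | cell block B: Alma, Kira, Mina, Orla, Pim]
12. Guard goes back to cell block A alone.  [cell block A: Hana, Lev | cell block B: Alma, Kira, Mina, Orla, Pim]
13. Guard goes to cell block B with Lev.  [cell block A: Hana | cell block B: Alma, Kira, Lev, Mina, Orla, Pim]
14. Guard goes back to cell block A alone.  [cell block A: Hana | cell block B: Alma, Kira, Lev, Mina, Orla, Pim]
15. Guard goes to cell block B with Hana.  [cell block A: — | cell block B: Alma, Hana, Kira, Lev, Mina, Orla, Pim]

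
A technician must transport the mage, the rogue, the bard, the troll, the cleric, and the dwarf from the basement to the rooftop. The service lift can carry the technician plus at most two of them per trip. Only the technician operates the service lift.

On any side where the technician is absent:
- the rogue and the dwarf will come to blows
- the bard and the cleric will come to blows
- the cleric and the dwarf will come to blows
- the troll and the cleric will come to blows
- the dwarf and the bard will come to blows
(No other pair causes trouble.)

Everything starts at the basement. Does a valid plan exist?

1. Technician goes to the rooftop with the cleric and the dwarf.  [the basement: the bard, the mage, the rogue, the troll | the rooftop: the cleric, the dwarf]
2. Technician goes back to the basement with the cleric.  [the basement: the bard, the cleric, the mage, the rogue, the troll | the rooftop: the dwarf]
3. Technician goes to the rooftop with the cleric and the mage.  [the basement: the bard, the rogue, the troll | the rooftop: the cleric, the dwarf, the mage]
4. Technician goes back to the basement with the cleric.  [the basement: the bard, the cleric, the rogue, the troll | the rooftop: the dwarf, the mage]
5. Technician goes to the rooftop with the cleric and the rogue.  [the basement: the bard, the troll | the rooftop: the cleric, the dwarf, the mage, the rogue]
6. Technician goes back to the basement with the dwarf.  [the basement: the bard, the dwarf, the troll | the rooftop: the cleric, the mage, the rogue]
7. Technician goes to the rooftop with the bard and the troll.  [the basement: the dwarf | the rooftop: the bard, the cleric, the mage, the rogue, the troll]
8. Technician goes back to the basement with the cleric.  [the basement: the cleric, the dwarf | the rooftop: the bard, the mage, the rogue, the troll]
9. Technician goes to the rooftop with the cleric and the dwarf.  [the basement: — | the rooftop: the bard, the cleric, the dwarf, the mage, the rogue, the troll]

Yes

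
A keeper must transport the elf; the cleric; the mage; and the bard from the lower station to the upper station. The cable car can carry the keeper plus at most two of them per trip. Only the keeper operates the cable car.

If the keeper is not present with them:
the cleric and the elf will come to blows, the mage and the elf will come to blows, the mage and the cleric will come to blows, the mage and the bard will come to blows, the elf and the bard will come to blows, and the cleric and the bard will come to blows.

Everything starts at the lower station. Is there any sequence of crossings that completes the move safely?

Whatever the first load, the items left behind include a forbidden pair without the keeper. No opening move is safe, so no plan exists.

No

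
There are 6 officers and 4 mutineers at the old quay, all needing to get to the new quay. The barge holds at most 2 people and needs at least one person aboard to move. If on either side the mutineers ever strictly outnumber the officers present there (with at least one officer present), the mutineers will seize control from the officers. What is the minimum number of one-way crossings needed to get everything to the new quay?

17

Counting alone: each trip to the new quay takes at most 2 across and each return brings at least 1 back, so after t trips out (and t−1 returns) at most 2t − (t−1) of the 10 are across; that first reaches 10 at t = 9, so at least 17 crossings are needed.
The plan below uses exactly 17 crossings, so it is optimal:
1. 2 mutineers → the new quay.  (the old quay: 6O 2M; the new quay: 0O 2M)
2. 1 mutineer ← the old quay.  (the old quay: 6O 3M; the new quay: 0O 1M)
3. 2 mutineers → the new quay.  (the old quay: 6O 1M; the new quay: 0O 3M)
4. 1 mutineer ← the old quay.  (the old quay: 6O 2M; the new quay: 0O 2M)
5. 2 officers → the new quay.  (the old quay: 4O 2M; the new quay: 2O 2M)
6. 1 mutineer ← the old quay.  (the old quay: 4O 3M; the new quay: 2O 1M)
7. 1 officer and 1 mutineer → the new quay.  (the old quay: 3O 2M; the new quay: 3O 2M)
8. 1 mutineer ← the old quay.  (the old quay: 3O 3M; the new quay: 3O 1M)
9. 2 mutineers → the new quay.  (the old quay: 3O 1M; the new quay: 3O 3M)
10. 1 mutineer ← the old quay.  (the old quay: 3O 2M; the new quay: 3O 2M)
11. 1 officer and 1 mutineer → the new quay.  (the old quay: 2O 1M; the new quay: 4O 3M)
12. 1 mutineer ← the old quay.  (the old quay: 2O 2M; the new quay: 4O 2M)
13. 2 mutineers → the new quay.  (the old quay: 2O 0M; the new quay: 4O 4M)
14. 1 mutineer ← the old quay.  (the old quay: 2O 1M; the new quay: 4O 3M)
15. 1 officer and 1 mutineer → the new quay.  (the old quay: 1O 0M; the new quay: 5O 4M)
16. 1 mutineer ← the old quay.  (the old quay: 1O 1M; the new quay: 5O 3M)
17. 1 officer and 1 mutineer → the new quay.  (the old quay: 0O 0M; the new quay: 6O 4M)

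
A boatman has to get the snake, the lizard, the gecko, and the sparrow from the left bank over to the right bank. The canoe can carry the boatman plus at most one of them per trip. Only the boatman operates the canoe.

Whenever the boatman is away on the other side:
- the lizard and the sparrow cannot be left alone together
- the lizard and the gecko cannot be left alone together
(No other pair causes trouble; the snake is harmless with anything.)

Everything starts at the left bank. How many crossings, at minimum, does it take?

9

Counting alone: the boatman can take at most 1 across per trip to the right bank, so moving all 4 needs at least 4 loaded trips out, with a return between consecutive ones — at least 7 crossings.
The safety rule pushes this higher. Following every safe sequence of crossings, the most of the 4 that can be at the right bank as the canoe arrives there on crossing 7 is 3 — never all 4.
So no plan with fewer than 9 crossings exists, and this one achieves 9:
1. Boatman goes to the right bank with the lizard.
2. Boatman goes back to the left bank alone.
3. Boatman goes to the right bank with the snake.
4. Boatman goes back to the left bank alone.
5. Boatman goes to the right bank with the gecko.
6. Boatman goes back to the left bank with the lizard.
7. Boatman goes to the right bank with the sparrow.
8. Boatman goes back to the left bank alone.
9. Boatman goes to the right bank with the lizard.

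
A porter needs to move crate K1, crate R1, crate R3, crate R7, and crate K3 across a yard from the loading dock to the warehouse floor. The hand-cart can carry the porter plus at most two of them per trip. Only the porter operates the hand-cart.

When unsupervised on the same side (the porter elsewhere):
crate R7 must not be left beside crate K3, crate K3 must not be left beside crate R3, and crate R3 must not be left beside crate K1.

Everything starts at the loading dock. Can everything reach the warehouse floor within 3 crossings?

No

Counting alone: the porter can take at most 2 across per trip to the warehouse floor, so moving all 5 needs at least 3 loaded trips out, with a return between consecutive ones — at least 5 crossings.
Since 3 < 5, 3 crossings cannot be enough. (The shortest complete plan in fact takes 5:)
1. Porter goes to the warehouse floor with crate K1 and crate K3.  [the loading dock: crate R1, crate R3, crate R7 | the warehouse floor: crate K1, crate K3]
2. Porter goes back to the loading dock alone.  [the loading dock: crate R1, crate R3, crate R7 | the warehouse floor: crate K1, crate K3]
3. Porter goes to the warehouse floor with crate R1.  [the loading dock: crate R3, crate R7 | the warehouse floor: crate K1, crate K3, crate R1]
4. Porter goes back to the loading dock alone.  [the loading dock: crate R3, crate R7 | the warehouse floor: crate K1, crate K3, crate R1]
5. Porter goes to the warehouse floor with crate R3 and crate R7.  [the loading dock: — | the warehouse floor: crate K1, crate K3, crate R1, crate R3, crate R7]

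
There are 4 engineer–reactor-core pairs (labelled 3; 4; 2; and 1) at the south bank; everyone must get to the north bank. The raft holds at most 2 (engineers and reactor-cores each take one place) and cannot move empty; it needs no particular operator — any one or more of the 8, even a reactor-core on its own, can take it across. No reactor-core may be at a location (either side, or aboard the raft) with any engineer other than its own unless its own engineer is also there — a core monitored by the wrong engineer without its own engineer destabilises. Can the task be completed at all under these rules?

Following every safe sequence of crossings from the start, the most of the 8 that can be at the north bank as the raft arrives there on crossings 1, 3, 5 is 2, 3, 4 respectively; the best ever achieved is 4 of 8.
From crossing 7 on, no configuration arises that was not already reachable earlier: only 44 distinct safe configurations (who is on which side, and where the raft is) can ever be reached, none of them has everyone across, and every continuation just revisits them. So no valid plan exists.

No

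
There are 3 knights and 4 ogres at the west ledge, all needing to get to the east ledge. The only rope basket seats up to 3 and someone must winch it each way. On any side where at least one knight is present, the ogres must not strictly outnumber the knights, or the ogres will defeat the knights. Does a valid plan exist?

The ogres already outnumber the knights at the west ledge before anyone moves, so the starting position itself is disallowed.

No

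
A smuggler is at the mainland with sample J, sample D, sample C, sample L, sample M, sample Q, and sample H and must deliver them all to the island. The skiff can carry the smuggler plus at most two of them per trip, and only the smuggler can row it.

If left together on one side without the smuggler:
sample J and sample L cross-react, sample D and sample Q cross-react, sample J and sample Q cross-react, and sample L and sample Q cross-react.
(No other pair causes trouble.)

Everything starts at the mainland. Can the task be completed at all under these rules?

Yes

1. Smuggler goes to the island with sample J and sample Q.
2. Smuggler goes back to the mainland with sample J.
3. Smuggler goes to the island with sample D and sample J.
4. Smuggler goes back to the mainland with sample Q.
5. Smuggler goes to the island with sample C and sample L.
6. Smuggler goes back to the mainland with sample J.
7. Smuggler goes to the island with sample J and sample M.
8. Smuggler goes back to the mainland with sample J.
9. Smuggler goes to the island with sample H and sample J.
10. Smuggler goes back to the mainland with sample J.
11. Smuggler goes to the island with sample J and sample Q.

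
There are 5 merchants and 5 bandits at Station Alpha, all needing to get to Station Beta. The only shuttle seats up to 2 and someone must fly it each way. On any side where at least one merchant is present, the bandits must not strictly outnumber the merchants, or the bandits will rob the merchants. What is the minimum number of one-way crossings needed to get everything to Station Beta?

impossible

Following every safe sequence of crossings from the start, the most of the 10 that can be at Station Beta as the shuttle arrives there on crossings 1, 3, 5, 7 is 2, 3, 4, 5 respectively; the best ever achieved is 5 of 10.
From crossing 9 on, no configuration arises that was not already reachable earlier: only 13 distinct safe configurations (who is on which side, and where the shuttle is) can ever be reached, none of them has everyone across, and every continuation just revisits them. They are: 0 merchants + 0 bandits across (shuttle back at the start); 0 merchants + 1 bandit across (shuttle there); 0 merchants + 1 bandit across (shuttle back at the start); 0 merchants + 2 bandits across (shuttle there); 0 merchants + 2 bandits across (shuttle back at the start); 0 merchants + 3 bandits across (shuttle there); 0 merchants + 3 bandits across (shuttle back at the start); 0 merchants + 4 bandits across (shuttle there); 0 merchants + 4 bandits across (shuttle back at the start); 0 merchants + 5 bandits across (shuttle there); 1 merchant + 1 bandit across (shuttle there); 1 merchant + 1 bandit across (shuttle back at the start); 2 merchants + 2 bandits across (shuttle there). So no valid plan exists.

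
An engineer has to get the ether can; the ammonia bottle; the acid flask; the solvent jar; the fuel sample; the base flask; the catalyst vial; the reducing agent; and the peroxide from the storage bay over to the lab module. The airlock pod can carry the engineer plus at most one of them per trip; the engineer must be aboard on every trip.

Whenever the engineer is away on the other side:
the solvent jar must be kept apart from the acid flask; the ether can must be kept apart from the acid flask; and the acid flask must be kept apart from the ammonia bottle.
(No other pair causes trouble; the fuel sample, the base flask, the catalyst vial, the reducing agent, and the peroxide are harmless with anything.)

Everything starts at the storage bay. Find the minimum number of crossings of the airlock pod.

impossible

Following every safe sequence of crossings from the start, the most of the 9 that can be at the lab module as the airlock pod arrives there on crossings 1, 3, 5, 7, 9, 11, 13 is 1, 2, 3, 4, 5, 6, 7 respectively; the best ever achieved is 7 of 9.
From crossing 15 on, no configuration arises that was not already reachable earlier: only 288 distinct safe configurations (who is on which side, and where the airlock pod is) can ever be reached, none of them has everyone across, and every continuation just revisits them. So no valid plan exists.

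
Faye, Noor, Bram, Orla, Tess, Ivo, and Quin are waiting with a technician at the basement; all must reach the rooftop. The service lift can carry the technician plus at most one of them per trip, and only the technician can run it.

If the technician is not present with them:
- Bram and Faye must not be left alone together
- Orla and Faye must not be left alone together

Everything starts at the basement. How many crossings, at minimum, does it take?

15

Counting alone: the technician can take at most 1 across per trip to the rooftop, so moving all 7 needs at least 7 loaded trips out, with a return between consecutive ones — at least 13 crossings.
The safety rule pushes this higher. Following every safe sequence of crossings, the most of the 7 that can be at the rooftop as the service lift arrives there on crossing 13 is 6 — never all 7.
So no plan with fewer than 15 crossings exists, and this one achieves 15:
1. Technician goes to the rooftop with Faye.
2. Technician goes back to the basement alone.
3. Technician goes to the rooftop with Noor.
4. Technician goes back to the basement alone.
5. Technician goes to the rooftop with Bram.
6. Technician goes back to the basement with Faye.
7. Technician goes to the rooftop with Orla.
8. Technician goes back to the basement alone.
9. Technician goes to the rooftop with Tess.
10. Technician goes back to the basement alone.
11. Technician goes to the rooftop with Ivo.
12. Technician goes back to the basement alone.
13. Technician goes to the rooftop with Quin.
14. Technician goes back to the basement alone.
15. Technician goes to the rooftop with Faye.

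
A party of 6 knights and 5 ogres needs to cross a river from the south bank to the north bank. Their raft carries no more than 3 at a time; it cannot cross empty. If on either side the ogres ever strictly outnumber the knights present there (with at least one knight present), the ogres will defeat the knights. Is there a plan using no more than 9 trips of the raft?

Yes

Yes — this plan uses 9 crossings (≤ 9):
1. 3 ogres → the north bank.  (the south bank: 6K 2O; the north bank: 0K 3O)
2. 1 ogre ← the south bank.  (the south bank: 6K 3O; the north bank: 0K 2O)
3. 3 knights → the north bank.  (the south bank: 3K 3O; the north bank: 3K 2O)
4. 1 knight ← the south bank.  (the south bank: 4K 3O; the north bank: 2K 2O)
5. 2 knights and 1 ogre → the north bank.  (the south bank: 2K 2O; the north bank: 4K 3O)
6. 1 knight ← the south bank.  (the south bank: 3K 2O; the north bank: 3K 3O)
7. 2 knights and 1 ogre → the north bank.  (the south bank: 1K 1O; the north bank: 5K 4O)
8. 1 knight ← the south bank.  (the south bank: 2K 1O; the north bank: 4K 4O)
9. 2 knights and 1 ogre → the north bank.  (the south bank: 0K 0O; the north bank: 6K 5O)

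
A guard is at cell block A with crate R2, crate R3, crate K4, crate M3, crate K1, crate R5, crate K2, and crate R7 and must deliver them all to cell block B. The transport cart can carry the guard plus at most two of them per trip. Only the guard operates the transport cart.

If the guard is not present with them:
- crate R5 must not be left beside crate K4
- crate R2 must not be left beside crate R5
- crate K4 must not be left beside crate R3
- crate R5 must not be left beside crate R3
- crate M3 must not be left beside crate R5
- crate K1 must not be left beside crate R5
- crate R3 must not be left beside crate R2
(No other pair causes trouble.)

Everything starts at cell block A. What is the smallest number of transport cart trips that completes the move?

13

Counting alone: the guard can take at most 2 across per trip to cell block B, so moving all 8 needs at least 4 loaded trips out, with a return between consecutive ones — at least 7 crossings.
The safety rule pushes this higher. Following every safe sequence of crossings, the most of the 8 that can be at cell block B as the transport cart arrives there on crossings 7, 9, 11 is 5, 6, 7 respectively — never all 8.
So no plan with fewer than 13 crossings exists, and this one achieves 13:
1. Guard goes to cell block B with crate R3 and crate R5.  [cell block A: crate K1, crate K2, crate K4, crate M3, crate R2, crate R7 | cell block B: crate R3, crate R5]
2. Guard goes back to cell block A with crate R3.  [cell block A: crate K1, crate K2, crate K4, crate M3, crate R2, crate R3, crate R7 | cell block B: crate R5]
3. Guard goes to cell block B with crate K4 and crate R2.  [cell block A: crate K1, crate K2, crate M3, crate R3, crate R7 | cell block B: crate K4, crate R2, crate R5]
4. Guard goes back to cell block A with crate R5.  [cell block A: crate K1, crate K2, crate M3, crate R3, crate R5, crate R7 | cell block B: crate K4, crate R2]
5. Guard goes to cell block B with crate M3 and crate R5.  [cell block A: crate K1, crate K2, crate R3, crate R7 | cell block B: crate K4, crate M3, crate R2, crate R5]
6. Guard goes back to cell block A with crate R5.  [cell block A: crate K1, crate K2, crate R3, crate R5, crate R7 | cell block B: crate K4, crate M3, crate R2]
7. Guard goes to cell block B with crate K1 and crate R3.  [cell block A: crate K2, crate R5, crate R7 | cell block B: crate K1, crate K4, crate M3, crate R2, crate R3]
8. Guard goes back to cell block A with crate R3.  [cell block A: crate K2, crate R3, crate R5, crate R7 | cell block B: crate K1, crate K4, crate M3, crate R2]
9. Guard goes to cell block B with crate K2 and crate R3.  [cell block A: crate R5, crate R7 | cell block B: crate K1, crate K2, crate K4, crate M3, crate R2, crate R3]
10. Guard goes back to cell block A with crate R3.  [cell block A: crate R3, crate R5, crate R7 | cell block B: crate K1, crate K2, crate K4, crate M3, crate R2]
11. Guard goes to cell block B with crate R3 and crate R7.  [cell block A: crate R5 | cell block B: crate K1, crate K2, crate K4, crate M3, crate R2, crate R3, crate R7]
12. Guard goes back to cell block A with crate R3.  [cell block A: crate R3, crate R5 | cell block B: crate K1, crate K2, crate K4, crate M3, crate R2, crate R7]
13. Guard goes to cell block B with crate R3 and crate R5.  [cell block A: — | cell block B: crate K1, crate K2, crate K4, crate M3, crate R2, crate R3, crate R5, crate R7]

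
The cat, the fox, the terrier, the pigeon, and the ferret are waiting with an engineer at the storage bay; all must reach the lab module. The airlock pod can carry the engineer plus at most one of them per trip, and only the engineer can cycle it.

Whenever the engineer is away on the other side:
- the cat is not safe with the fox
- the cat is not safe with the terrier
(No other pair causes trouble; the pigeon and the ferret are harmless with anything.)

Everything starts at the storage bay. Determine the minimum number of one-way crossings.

Counting alone: the engineer can take at most 1 across per trip to the lab module, so moving all 5 needs at least 5 loaded trips out, with a return between consecutive ones — at least 9 crossings.
The safety rule pushes this higher. Following every safe sequence of crossings, the most of the 5 that can be at the lab module as the airlock pod arrives there on crossing 9 is 4 — never all 5.
So no plan with fewer than 11 crossings exists, and this one achieves 11:
1. Engineer goes to the lab module with the cat.  [the storage bay: the ferret, the fox, the pigeon, the terrier | the lab module: the cat]
2. Engineer goes back to the storage bay alone.  [the storage bay: the ferret, the fox, the pigeon, the terrier | the lab module: the cat]
3. Engineer goes to the lab module with the fox.  [the storage bay: the ferret, the pigeon, the terrier | the lab module: the cat, the fox]
4. Engineer goes back to the storage bay with the cat.  [the storage bay: the cat, the ferret, the pigeon, the terrier | the lab module: the fox]
5. Engineer goes to the lab module with the terrier.  [the storage bay: the cat, the ferret, the pigeon | the lab module: the fox, the terrier]
6. Engineer goes back to the storage bay alone.  [the storage bay: the cat, the ferret, the pigeon | the lab module: the fox, the terrier]
7. Engineer goes to the lab module with the pigeon.  [the storage bay: the cat, the ferret | the lab module: the fox, the pigeon, the terrier]
8. Engineer goes back to the storage bay alone.  [the storage bay: the cat, the ferret | the lab module: the fox, the pigeon, the terrier]
9. Engineer goes to the lab module with the ferret.  [the storage bay: the cat | the lab module: the ferret, the fox, the pigeon, the terrier]
10. Engineer goes back to the storage bay alone.  [the storage bay: the cat | the lab module: the ferret, the fox, the pigeon, the terrier]
11. Engineer goes to the lab module with the cat.  [the storage bay: — | the lab module: the cat, the ferret, the fox, the pigeon, the terrier]

11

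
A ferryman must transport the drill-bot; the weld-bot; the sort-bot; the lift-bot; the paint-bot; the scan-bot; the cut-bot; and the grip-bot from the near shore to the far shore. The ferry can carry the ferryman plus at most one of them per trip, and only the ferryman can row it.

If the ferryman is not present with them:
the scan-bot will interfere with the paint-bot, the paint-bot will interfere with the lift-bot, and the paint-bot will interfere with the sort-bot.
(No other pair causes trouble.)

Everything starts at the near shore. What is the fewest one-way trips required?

Following every safe sequence of crossings from the start, the most of the 8 that can be at the far shore as the ferry arrives there on crossings 1, 3, 5, 7, 9, 11 is 1, 2, 3, 4, 5, 6 respectively; the best ever achieved is 6 of 8.
From crossing 13 on, no configuration arises that was not already reachable earlier: only 144 distinct safe configurations (who is on which side, and where the ferry is) can ever be reached, none of them has everyone across, and every continuation just revisits them. So no valid plan exists.

impossible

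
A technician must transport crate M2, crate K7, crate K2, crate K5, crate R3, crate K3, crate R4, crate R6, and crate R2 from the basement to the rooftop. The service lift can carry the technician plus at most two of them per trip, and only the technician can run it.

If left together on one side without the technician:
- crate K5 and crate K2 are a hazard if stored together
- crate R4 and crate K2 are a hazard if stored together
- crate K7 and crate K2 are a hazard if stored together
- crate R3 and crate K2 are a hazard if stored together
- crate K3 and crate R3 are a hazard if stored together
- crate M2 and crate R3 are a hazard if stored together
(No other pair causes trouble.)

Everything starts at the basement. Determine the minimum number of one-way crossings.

11

Counting alone: the technician can take at most 2 across per trip to the rooftop, so moving all 9 needs at least 5 loaded trips out, with a return between consecutive ones — at least 9 crossings.
The safety rule pushes this higher. Following every safe sequence of crossings, the most of the 9 that can be at the rooftop as the service lift arrives there on crossing 9 is 8 — never all 9.
So no plan with fewer than 11 crossings exists, and this one achieves 11:
1. Technician goes to the rooftop with crate K2 and crate R3.  [the basement: crate K3, crate K5, crate K7, crate M2, crate R2, crate R4, crate R6 | the rooftop: crate K2, crate R3]
2. Technician goes back to the basement with crate K2.  [the basement: crate K2, crate K3, crate K5, crate K7, crate M2, crate R2, crate R4, crate R6 | the rooftop: crate R3]
3. Technician goes to the rooftop with crate K2 and crate K7.  [the basement: crate K3, crate K5, crate M2, crate R2, crate R4, crate R6 | the rooftop: crate K2, crate K7, crate R3]
4. Technician goes back to the basement with crate K2.  [the basement: crate K2, crate K3, crate K5, crate M2, crate R2, crate R4, crate R6 | the rooftop: crate K7, crate R3]
5. Technician goes to the rooftop with crate K5 and crate R4.  [the basement: crate K2, crate K3, crate M2, crate R2, crate R6 | the rooftop: crate K5, crate K7, crate R3, crate R4]
6. Technician goes back to the basement alone.  [the basement: crate K2, crate K3, crate M2, crate R2, crate R6 | the rooftop: crate K5, crate K7, crate R3, crate R4]
7. Technician goes to the rooftop with crate R2 and crate R6.  [the basement: crate K2, crate K3, crate M2 | the rooftop: crate K5, crate K7, crate R2, crate R3, crate R4, crate R6]
8. Technician goes back to the basement alone.  [the basement: crate K2, crate K3, crate M2 | the rooftop: crate K5, crate K7, crate R2, crate R3, crate R4, crate R6]
9. Technician goes to the rooftop with crate K3 and crate M2.  [the basement: crate K2 | the rooftop: crate K3, crate K5, crate K7, crate M2, crate R2, crate R3, crate R4, crate R6]
10. Technician goes back to the basement with crate R3.  [the basement: crate K2, crate R3 | the rooftop: crate K3, crate K5, crate K7, crate M2, crate R2, crate R4, crate R6]
11. Technician goes to the rooftop with crate K2 and crate R3.  [the basement: — | the rooftop: crate K2, crate K3, crate K5, crate K7, crate M2, crate R2, crate R3, crate R4, crate R6]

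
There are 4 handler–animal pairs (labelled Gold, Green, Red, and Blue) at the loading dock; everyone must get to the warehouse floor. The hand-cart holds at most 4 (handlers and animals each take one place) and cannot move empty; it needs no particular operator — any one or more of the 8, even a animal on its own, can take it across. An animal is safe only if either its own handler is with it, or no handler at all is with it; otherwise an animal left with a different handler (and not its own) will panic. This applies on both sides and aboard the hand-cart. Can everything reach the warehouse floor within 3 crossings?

Counting alone: each trip to the warehouse floor takes at most 4 across and each return brings at least 1 back, so after t trips out (and t−1 returns) at most 4t − (t−1) of the 8 are across; that first reaches 8 at t = 3, so at least 5 crossings are needed.
Since 3 < 5, 3 crossings cannot be enough. (The shortest complete plan in fact takes 5:)
1. animal Gold and handler Gold cross → the warehouse floor.
2. handler Gold crosses ← the loading dock.
3. handler Blue, handler Gold, handler Green, and handler Red cross → the warehouse floor.
4. animal Gold crosses ← the loading dock.
5. animal Blue, animal Gold, animal Green, and animal Red cross → the warehouse floor.

No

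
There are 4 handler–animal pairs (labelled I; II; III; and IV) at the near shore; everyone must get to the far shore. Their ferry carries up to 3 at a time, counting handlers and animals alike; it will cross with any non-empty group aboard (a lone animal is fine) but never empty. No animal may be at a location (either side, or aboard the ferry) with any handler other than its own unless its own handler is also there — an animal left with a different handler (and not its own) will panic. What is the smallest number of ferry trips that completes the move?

Counting alone: each trip to the far shore takes at most 3 across and each return brings at least 1 back, so after t trips out (and t−1 returns) at most 3t − (t−1) of the 8 are across; that first reaches 8 at t = 4, so at least 7 crossings are needed.
The safety rule pushes this higher. Following every safe sequence of crossings, the most of the 8 that can be at the far shore as the ferry arrives there on crossing 7 is 7 — never all 8.
So no plan with fewer than 9 crossings exists, and this one achieves 9:
1. animal I and handler I cross → the far shore.
2. handler I crosses ← the near shore.
3. animal II, handler I, and handler II cross → the far shore.
4. animal I and handler I cross ← the near shore.
5. handler I, handler III, and handler IV cross → the far shore.
6. animal II crosses ← the near shore.
7. animal I and animal II cross → the far shore.
8. animal I crosses ← the near shore.
9. animal I, animal III, and animal IV cross → the far shore.

9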